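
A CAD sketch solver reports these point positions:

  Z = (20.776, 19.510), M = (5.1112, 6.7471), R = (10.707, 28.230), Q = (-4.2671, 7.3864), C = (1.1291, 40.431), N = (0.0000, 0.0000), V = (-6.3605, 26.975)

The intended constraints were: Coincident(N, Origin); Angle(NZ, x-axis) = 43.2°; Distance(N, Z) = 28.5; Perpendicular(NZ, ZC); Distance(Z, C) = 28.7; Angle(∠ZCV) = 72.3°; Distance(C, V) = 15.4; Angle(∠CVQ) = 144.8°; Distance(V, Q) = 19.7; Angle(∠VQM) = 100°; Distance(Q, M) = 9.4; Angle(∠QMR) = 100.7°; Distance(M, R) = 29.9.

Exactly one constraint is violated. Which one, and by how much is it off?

Distance(M, R) = 29.9 — off by 7.70.

N = (0.00, 0.00) ✓; NZ at 43.20° ✓; |NZ| = 28.50 ✓; ∠(NZ, ZC) = 90.00° ✓; |ZC| = 28.70 ✓; ∠ZCV = 72.30° ✓; |CV| = 15.40 ✓; ∠CVQ = 144.8° ✓; |VQ| = 19.70 ✓; ∠VQM = 100.0° ✓; |QM| = 9.400 ✓; ∠QMR = 100.7° ✓; |MR| = 22.20 ✗.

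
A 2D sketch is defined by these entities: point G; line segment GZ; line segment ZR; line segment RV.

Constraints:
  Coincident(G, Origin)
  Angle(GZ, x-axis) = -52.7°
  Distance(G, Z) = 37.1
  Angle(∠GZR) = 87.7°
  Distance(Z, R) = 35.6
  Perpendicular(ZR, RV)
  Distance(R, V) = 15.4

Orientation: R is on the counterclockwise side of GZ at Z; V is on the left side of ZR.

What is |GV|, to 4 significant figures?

40.41

G is at the origin; GZ runs at -52.7° with length 37.1, so Z = 37.1·(cos -52.7°, sin -52.7°) = (22.48, -29.51). ∠GZR = 87.7°, so ZR runs at -52.7° + (180° − 87.7°) = 39.60° from the x-axis; with |ZR| = 35.6, R = Z + 35.6·(cos 39.60°, sin 39.60°) = (49.91, -6.820). ZR ⟂ RV; with |RV| = 15.4 on the left of ZR, V = R + 15.4·(-0.6374, 0.7705) = (40.10, 5.046). Then |GV| = |V − G| = 40.41.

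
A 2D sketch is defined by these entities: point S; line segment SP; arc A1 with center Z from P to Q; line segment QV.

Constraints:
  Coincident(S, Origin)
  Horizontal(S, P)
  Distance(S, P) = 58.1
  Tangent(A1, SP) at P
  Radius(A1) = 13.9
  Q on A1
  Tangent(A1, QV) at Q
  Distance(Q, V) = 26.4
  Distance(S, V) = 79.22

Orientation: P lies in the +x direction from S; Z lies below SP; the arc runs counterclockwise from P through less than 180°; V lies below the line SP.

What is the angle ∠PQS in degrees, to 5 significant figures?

86.349°

Checks: |ZQ| = 13.90 ✓; ∠(ZQ, QV) = 90.00° ✓; |QV| = 26.40 ✓; |SV| = 79.22 ✓.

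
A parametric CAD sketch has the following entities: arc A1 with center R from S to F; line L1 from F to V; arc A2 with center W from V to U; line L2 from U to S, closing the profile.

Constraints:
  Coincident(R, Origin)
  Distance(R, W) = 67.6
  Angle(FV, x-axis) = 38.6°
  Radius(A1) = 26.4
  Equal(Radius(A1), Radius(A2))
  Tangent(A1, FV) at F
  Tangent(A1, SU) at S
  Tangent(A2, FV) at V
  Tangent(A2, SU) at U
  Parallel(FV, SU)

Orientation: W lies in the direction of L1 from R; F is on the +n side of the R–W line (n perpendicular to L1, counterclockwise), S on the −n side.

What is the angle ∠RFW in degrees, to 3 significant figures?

68.7°

R is at the origin and W lies 67.6 along u from R, so W = 67.6·u = (52.8, 42.2). Tangency of A1 to both parallel lines with radius 26.4 puts F and S at R ± 26.4·n: F = (-16.5, 20.6), S = (16.5, -20.6). Then cos ∠RFW = FR·FW / (|FR||FW|), giving 68.7°.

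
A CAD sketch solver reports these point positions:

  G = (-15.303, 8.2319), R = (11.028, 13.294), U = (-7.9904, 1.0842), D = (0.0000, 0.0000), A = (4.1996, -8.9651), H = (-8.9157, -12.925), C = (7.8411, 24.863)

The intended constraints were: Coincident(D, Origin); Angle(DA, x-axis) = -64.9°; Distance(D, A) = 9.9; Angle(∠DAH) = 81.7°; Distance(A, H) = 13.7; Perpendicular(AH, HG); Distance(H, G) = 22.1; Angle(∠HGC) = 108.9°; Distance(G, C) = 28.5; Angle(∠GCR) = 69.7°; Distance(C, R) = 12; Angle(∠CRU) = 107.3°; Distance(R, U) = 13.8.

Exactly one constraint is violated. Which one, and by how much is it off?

Distance(R, U) = 13.8 — off by 8.80.

D = (0.00, 0.00) ✓; DA at -64.90° ✓; |DA| = 9.900 ✓; ∠DAH = 81.70° ✓; |AH| = 13.70 ✓; ∠(AH, HG) = 90.00° ✓; |HG| = 22.10 ✓; ∠HGC = 108.9° ✓; |GC| = 28.50 ✓; ∠GCR = 69.70° ✓; |CR| = 12.00 ✓; ∠CRU = 107.3° ✓; |RU| = 22.60 ✗.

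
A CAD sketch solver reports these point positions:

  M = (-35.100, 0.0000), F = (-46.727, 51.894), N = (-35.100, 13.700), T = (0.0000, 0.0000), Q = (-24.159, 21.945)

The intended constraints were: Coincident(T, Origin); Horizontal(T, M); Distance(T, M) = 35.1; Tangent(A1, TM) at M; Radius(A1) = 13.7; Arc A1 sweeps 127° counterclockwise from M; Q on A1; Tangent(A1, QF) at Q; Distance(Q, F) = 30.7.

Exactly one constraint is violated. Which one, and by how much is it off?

Distance(Q, F) = 30.7 — off by 6.80.

T = (0.00, 0.00) ✓; T.y = 0.00, M.y = 0.00 ✓; |TM| = 35.10 ✓; ∠(NM, MT) = 90.00° ✓; |NM| = 13.70 ✓; bearing(N→Q) − bearing(N→M) = 127.0° ✓; |NQ| = 13.70 ✓; ∠(NQ, QF) = 90.00° ✓; |QF| = 37.50 ✗.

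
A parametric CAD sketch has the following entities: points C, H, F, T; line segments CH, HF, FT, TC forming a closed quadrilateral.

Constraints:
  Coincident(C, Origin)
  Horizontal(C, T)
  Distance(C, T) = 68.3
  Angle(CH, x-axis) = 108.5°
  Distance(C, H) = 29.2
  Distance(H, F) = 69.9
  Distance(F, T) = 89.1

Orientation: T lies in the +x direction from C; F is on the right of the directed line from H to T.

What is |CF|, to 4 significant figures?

43.41

Checks: |HF| = 69.90 ✓; |FT| = 89.10 ✓.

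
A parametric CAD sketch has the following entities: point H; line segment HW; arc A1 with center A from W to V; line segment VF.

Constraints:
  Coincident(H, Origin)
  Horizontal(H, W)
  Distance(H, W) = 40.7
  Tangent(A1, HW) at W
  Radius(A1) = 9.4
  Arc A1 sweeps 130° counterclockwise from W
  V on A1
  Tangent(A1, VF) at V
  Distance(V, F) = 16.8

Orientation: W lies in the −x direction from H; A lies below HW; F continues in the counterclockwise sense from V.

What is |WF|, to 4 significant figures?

28.54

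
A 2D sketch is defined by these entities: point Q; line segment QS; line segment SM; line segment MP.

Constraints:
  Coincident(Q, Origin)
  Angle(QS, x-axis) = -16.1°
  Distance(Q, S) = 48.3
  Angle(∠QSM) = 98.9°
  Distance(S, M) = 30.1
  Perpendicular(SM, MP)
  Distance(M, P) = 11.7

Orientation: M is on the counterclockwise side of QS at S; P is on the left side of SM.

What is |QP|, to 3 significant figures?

52.0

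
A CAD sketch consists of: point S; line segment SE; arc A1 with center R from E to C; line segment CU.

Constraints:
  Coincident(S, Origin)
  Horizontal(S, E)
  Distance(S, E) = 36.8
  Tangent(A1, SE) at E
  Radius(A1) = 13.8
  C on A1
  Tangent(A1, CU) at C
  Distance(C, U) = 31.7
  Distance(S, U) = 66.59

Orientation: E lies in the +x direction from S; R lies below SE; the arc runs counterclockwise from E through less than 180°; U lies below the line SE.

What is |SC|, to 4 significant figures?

35.03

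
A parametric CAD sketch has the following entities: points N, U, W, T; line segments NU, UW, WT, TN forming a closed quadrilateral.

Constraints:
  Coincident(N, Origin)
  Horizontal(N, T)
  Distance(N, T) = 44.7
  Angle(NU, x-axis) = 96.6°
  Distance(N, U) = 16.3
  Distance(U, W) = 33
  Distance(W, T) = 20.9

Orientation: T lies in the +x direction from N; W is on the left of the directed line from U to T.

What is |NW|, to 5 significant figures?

34.947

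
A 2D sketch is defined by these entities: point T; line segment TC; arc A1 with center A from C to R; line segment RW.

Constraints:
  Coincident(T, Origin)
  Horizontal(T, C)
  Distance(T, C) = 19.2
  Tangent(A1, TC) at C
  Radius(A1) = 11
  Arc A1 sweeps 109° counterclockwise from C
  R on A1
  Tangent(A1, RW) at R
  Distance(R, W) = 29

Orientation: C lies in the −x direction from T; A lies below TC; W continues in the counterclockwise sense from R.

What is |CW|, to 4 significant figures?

42.01

T is at the origin; TC is horizontal with |TC| = 19.2 and C on the −x side, so C = (-19.20, 0.000). Since A1 is tangent to TC there, AC ⟂ TC, so A = C + (0, -11) = (-19.20, -11.00). On A1, C sits at bearing 90° from A; a 109° counterclockwise sweep puts R at bearing 199°, so R = A + 11.0·(cos 199°, sin 199°) = (-29.60, -14.58). A1 meets RW tangentially, so AR is at right angles to RW, so RW runs along (−sin 199°, cos 199°); with |RW| = 29.0, W = (-20.16, -42.00). Then |CW| = |W − C| = 42.01.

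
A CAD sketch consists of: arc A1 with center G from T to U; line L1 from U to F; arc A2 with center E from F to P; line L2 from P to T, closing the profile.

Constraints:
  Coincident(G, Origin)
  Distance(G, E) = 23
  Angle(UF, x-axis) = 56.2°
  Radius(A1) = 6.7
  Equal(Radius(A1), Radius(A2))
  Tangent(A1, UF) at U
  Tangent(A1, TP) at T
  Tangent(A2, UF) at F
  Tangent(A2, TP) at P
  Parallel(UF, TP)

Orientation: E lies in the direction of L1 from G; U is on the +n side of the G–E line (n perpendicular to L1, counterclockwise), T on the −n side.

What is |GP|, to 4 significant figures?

23.96

The slot axis is L1's direction at 56.2°, so u = (cos 56.2°, sin 56.2°) = (0.5563, 0.8310) and n = (−sin 56.2°, cos 56.2°) = (-0.8310, 0.5563). G is at the origin and E lies 23.0 along u from G, so E = 23.0·u = (12.79, 19.11). Tangency of A1 to both parallel lines with radius 6.7 puts U and T at G ± 6.7·n: U = (-5.568, 3.727), T = (5.568, -3.727). Equal radii place F and P the same way about E: F = E + 6.7·n = (7.227, 22.84), P = E − 6.7·n = (18.36, 15.39). Then |GP| = |P − G| = 23.96.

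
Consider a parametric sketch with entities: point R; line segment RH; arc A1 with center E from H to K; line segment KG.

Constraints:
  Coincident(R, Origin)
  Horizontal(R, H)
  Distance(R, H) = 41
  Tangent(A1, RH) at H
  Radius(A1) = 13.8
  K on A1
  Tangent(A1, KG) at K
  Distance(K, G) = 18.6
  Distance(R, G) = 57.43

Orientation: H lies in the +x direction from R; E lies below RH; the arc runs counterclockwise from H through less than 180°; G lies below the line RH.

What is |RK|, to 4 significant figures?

38.97

R is at the origin; RH is horizontal with |RH| = 41.0 and H on the +x side, so H = (41.00, 0.000). Since A1 is tangent to RH there, EH ⟂ RH, so E = H + (0, -13.8) = (41.00, -13.80). Since EK ⟂ KG (tangency), |EG| = √(13.8² + 18.6²) = 23.16 regardless of where K sits on A1. So G lies on both circle(R, 57.43) and circle(E, 23.16); the below-RH intersection is G = (44.13, -36.75). K is the foot of the tangent from G: K = (31.13, -23.45).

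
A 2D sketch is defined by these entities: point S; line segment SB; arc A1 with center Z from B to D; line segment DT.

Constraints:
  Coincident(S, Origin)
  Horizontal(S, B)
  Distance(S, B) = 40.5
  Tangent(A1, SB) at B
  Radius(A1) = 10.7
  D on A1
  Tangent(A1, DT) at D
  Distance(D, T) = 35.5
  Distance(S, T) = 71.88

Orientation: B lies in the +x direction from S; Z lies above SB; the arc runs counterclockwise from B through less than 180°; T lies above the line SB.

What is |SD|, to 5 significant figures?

51.835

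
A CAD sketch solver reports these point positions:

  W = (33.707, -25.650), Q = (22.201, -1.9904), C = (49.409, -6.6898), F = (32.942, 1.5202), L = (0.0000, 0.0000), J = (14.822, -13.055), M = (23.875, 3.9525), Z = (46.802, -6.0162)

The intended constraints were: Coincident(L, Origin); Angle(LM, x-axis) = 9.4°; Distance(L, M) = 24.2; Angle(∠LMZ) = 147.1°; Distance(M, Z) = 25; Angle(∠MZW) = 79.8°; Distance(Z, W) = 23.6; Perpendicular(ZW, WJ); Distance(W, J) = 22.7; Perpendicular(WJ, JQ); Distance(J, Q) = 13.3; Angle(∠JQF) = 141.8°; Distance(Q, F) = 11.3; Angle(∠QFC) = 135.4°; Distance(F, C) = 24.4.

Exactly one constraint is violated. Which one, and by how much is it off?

Distance(F, C) = 24.4 — off by 6.00.

L = (0.00, 0.00) ✓; LM at 9.400° ✓; |LM| = 24.20 ✓; ∠LMZ = 147.1° ✓; |MZ| = 25.00 ✓; ∠MZW = 79.80° ✓; |ZW| = 23.60 ✓; ∠(ZW, WJ) = 90.00° ✓; |WJ| = 22.70 ✓; ∠(WJ, JQ) = 90.00° ✓; |JQ| = 13.30 ✓; ∠JQF = 141.8° ✓; |QF| = 11.30 ✓; ∠QFC = 135.4° ✓; |FC| = 18.40 ✗.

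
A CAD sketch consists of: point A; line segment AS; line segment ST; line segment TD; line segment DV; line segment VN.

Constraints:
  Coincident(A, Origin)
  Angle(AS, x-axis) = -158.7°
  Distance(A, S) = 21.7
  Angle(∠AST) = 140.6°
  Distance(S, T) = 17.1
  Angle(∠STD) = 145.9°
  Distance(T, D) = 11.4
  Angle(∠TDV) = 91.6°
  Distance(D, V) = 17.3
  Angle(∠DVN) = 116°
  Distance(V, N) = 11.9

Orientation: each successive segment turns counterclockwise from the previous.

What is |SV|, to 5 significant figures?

27.159

A is at the origin; AS runs at -158.7° with length 21.7, so S = (-20.218, -7.8826). ∠AST = 140.6° gives ST at -119.30° from the x-axis; with |ST| = 17.1, T = (-28.586, -22.795). ∠STD = 145.9° gives TD at -85.200° from the x-axis; with |TD| = 11.4, D = (-27.632, -34.155). ∠TDV = 91.6° gives DV at 3.2000° from the x-axis; with |DV| = 17.3, V = (-10.359, -33.189). Then |SV| = |V − S| = 27.159.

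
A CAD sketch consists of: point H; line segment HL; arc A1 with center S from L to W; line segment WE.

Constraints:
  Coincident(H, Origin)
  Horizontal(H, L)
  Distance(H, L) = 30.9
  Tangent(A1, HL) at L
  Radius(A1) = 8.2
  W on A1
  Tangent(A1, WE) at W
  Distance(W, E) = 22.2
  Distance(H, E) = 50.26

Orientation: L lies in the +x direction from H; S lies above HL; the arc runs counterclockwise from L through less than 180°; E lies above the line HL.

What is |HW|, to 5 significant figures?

39.837

Checks: |SW| = 8.200 ✓; ∠(SW, WE) = 90.00° ✓; |WE| = 22.20 ✓; |HE| = 50.26 ✓.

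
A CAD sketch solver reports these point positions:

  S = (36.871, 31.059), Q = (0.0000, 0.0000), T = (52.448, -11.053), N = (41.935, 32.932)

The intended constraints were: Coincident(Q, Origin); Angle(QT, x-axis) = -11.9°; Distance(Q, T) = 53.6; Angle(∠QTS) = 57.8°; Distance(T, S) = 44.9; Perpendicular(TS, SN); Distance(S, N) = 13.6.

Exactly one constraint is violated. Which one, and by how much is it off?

Distance(S, N) = 13.6 — off by 8.20.

Q = (0.00, 0.00) ✓; QT at -11.90° ✓; |QT| = 53.60 ✓; ∠QTS = 57.80° ✓; |TS| = 44.90 ✓; ∠(TS, SN) = 90.00° ✓; |SN| = 5.399 ✗.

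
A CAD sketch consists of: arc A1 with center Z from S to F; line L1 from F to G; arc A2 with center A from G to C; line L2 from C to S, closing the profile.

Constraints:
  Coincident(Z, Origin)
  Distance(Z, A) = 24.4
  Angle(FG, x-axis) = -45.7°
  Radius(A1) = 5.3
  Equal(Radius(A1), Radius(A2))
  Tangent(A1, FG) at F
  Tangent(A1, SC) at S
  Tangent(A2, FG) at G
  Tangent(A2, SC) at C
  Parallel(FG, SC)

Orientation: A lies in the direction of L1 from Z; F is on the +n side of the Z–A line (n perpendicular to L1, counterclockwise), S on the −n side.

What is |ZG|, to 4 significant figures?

24.97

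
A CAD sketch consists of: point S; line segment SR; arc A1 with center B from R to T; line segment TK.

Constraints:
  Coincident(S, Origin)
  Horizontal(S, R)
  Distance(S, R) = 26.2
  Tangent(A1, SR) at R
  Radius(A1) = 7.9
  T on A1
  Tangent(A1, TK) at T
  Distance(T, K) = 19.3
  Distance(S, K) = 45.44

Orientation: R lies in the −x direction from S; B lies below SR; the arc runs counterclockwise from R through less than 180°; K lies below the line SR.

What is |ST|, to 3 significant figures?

34.5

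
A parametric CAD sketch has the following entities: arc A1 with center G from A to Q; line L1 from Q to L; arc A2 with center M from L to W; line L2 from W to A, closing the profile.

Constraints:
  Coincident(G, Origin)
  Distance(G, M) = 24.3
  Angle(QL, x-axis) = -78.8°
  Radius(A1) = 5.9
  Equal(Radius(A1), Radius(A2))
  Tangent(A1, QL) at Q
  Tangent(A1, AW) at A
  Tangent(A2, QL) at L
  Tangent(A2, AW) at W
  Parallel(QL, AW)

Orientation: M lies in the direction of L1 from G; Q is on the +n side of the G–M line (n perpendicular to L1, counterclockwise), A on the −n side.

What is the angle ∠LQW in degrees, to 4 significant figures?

25.90°

The slot axis is L1's direction at -78.8°, so u = (cos -78.8°, sin -78.8°) = (0.1942, -0.9810) and n = (−sin -78.8°, cos -78.8°) = (0.9810, 0.1942). G is at the origin and M lies 24.3 along u from G, so M = 24.3·u = (4.720, -23.84). Tangency of A1 to both parallel lines with radius 5.9 puts Q and A at G ± 5.9·n: Q = (5.788, 1.146), A = (-5.788, -1.146). Equal radii place L and W the same way about M: L = M + 5.9·n = (10.51, -22.69), W = M − 5.9·n = (-1.068, -24.98). Then cos ∠LQW = QL·QW / (|QL||QW|), giving 25.90°.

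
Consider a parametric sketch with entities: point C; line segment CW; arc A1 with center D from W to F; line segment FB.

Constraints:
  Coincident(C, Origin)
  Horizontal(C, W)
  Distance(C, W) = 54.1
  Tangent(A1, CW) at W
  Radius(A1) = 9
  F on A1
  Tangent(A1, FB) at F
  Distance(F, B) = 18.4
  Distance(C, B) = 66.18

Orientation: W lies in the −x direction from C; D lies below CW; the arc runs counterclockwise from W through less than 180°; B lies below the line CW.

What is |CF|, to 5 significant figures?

63.842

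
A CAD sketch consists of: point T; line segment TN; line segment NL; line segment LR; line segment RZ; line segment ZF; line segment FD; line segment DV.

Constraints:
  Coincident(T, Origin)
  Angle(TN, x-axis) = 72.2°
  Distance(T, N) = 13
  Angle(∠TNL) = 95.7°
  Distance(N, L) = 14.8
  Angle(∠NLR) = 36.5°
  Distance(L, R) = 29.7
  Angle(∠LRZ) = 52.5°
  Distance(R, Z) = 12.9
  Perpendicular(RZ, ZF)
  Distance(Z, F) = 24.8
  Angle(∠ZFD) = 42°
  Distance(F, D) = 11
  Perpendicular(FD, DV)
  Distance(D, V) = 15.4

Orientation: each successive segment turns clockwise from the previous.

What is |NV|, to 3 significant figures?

2.58

T is at the origin; TN runs at 72.2° with length 13.0, so N = (3.97, 12.4). ∠TNL = 95.7° gives NL at -12.1° from the x-axis; with |NL| = 14.8, L = (18.4, 9.28). ∠NLR = 36.5° gives LR at -156° from the x-axis; with |LR| = 29.7, R = (-8.60, -2.99). ∠LRZ = 52.5° gives RZ at 76.9° from the x-axis; with |RZ| = 12.9, Z = (-5.68, 9.57). The perpendicularity gives ZF at right angles to RZ, so ZF runs at -13.1°; with |ZF| = 24.8, F = (18.5, 3.95). ∠ZFD = 42.0° gives FD at -151° from the x-axis; with |FD| = 11.0, D = (8.85, -1.37). FD ⟂ DV, so DV runs at 119°; with |DV| = 15.4, V = (1.40, 12.1). Then |NV| = |V − N| = 2.58.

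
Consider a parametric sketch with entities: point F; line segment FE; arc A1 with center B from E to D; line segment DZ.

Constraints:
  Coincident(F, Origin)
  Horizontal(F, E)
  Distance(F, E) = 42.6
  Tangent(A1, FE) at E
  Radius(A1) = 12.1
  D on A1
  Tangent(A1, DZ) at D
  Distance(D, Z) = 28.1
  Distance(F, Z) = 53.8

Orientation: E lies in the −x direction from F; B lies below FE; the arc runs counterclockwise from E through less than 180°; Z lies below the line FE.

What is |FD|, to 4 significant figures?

55.60

Checks: |FE| = 42.60 ✓; |BD| = 12.10 ✓; ∠(BD, DZ) = 90.00° ✓; |DZ| = 28.10 ✓; |FZ| = 53.80 ✓.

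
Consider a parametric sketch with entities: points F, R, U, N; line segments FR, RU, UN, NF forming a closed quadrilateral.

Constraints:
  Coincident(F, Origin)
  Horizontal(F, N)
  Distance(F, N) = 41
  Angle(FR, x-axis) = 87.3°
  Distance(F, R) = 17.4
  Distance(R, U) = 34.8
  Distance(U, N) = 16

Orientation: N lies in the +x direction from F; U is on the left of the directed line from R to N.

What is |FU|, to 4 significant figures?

38.59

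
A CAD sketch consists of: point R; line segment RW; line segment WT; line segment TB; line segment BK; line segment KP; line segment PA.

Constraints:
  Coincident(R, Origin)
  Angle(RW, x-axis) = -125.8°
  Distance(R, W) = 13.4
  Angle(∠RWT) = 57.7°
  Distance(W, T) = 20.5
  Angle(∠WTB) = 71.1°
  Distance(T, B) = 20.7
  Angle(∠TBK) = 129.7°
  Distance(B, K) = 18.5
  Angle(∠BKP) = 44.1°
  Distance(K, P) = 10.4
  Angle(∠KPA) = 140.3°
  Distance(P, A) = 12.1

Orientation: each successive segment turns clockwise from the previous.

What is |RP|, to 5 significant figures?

8.2641

∠TBK = 129.7° gives BK at -47.300° from the x-axis; with |BK| = 18.5, K = (17.733, -4.3602). ∠BKP = 44.1° gives KP at 176.80° from the x-axis; with |KP| = 10.4, P = (7.3491, -3.7796). Then |RP| = |P − R| = 8.2641.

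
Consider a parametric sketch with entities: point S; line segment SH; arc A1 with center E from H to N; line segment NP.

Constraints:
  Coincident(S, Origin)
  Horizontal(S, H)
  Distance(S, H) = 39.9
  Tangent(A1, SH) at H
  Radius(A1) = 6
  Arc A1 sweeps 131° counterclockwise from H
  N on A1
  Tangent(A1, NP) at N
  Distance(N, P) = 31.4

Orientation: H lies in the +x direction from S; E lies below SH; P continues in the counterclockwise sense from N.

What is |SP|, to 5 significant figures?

65.300

On A1, H sits at bearing 90° from E; a 131° counterclockwise sweep puts N at bearing 221°, so N = E + 6.0·(cos 221°, sin 221°) = (35.372, -9.9364). The tangent condition forces EN to be normal to NP, so NP runs along (−sin 221°, cos 221°); with |NP| = 31.4, P = (55.972, -33.634). Then |SP| = |P − S| = 65.300.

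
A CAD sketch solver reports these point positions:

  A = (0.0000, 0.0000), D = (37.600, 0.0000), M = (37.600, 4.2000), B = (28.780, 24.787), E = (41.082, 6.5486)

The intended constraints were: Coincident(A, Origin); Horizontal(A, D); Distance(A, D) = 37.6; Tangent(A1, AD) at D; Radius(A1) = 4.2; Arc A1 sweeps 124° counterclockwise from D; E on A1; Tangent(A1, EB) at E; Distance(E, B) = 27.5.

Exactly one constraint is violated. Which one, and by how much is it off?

Distance(E, B) = 27.5 — off by 5.50.

A = (0.00, 0.00) ✓; A.y = 0.00, D.y = 0.00 ✓; |AD| = 37.60 ✓; ∠(MD, DA) = 90.00° ✓; |MD| = 4.200 ✓; bearing(M→E) − bearing(M→D) = 124.0° ✓; |ME| = 4.200 ✓; ∠(ME, EB) = 90.00° ✓; |EB| = 22.00 ✗.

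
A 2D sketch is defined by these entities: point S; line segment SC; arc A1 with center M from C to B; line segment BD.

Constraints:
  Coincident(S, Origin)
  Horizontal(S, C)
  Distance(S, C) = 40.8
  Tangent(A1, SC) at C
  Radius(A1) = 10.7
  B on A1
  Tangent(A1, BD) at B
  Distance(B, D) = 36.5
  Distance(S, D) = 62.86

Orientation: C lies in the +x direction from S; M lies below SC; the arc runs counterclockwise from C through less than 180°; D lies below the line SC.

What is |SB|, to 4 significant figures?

33.28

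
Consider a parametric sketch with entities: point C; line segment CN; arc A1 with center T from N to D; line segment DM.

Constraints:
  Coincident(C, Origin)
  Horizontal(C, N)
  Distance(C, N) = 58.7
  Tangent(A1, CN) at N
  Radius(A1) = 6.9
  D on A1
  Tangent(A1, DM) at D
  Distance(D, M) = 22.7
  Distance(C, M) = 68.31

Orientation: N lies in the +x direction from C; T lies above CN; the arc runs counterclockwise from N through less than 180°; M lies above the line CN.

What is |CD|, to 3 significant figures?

66.0

Checks: |CN| = 58.70 ✓; |TD| = 6.900 ✓; ∠(TD, DM) = 90.00° ✓; |DM| = 22.70 ✓; |CM| = 68.31 ✓.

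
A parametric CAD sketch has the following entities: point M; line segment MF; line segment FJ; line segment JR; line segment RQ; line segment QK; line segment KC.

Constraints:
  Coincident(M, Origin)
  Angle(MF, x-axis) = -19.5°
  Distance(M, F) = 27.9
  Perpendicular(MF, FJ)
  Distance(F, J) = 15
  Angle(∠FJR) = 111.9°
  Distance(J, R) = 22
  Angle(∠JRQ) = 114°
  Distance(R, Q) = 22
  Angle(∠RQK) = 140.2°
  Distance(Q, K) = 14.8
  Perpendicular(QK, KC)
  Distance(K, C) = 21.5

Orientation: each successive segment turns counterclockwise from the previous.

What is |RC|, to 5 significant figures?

32.558

∠RQK = 140.2° gives QK at -115.60° from the x-axis; with |QK| = 14.8, K = (-11.594, -3.1300). QK is perpendicular to KC, so KC runs at -25.600°; with |KC| = 21.5, C = (7.7957, -12.420). Then |RC| = |C − R| = 32.558.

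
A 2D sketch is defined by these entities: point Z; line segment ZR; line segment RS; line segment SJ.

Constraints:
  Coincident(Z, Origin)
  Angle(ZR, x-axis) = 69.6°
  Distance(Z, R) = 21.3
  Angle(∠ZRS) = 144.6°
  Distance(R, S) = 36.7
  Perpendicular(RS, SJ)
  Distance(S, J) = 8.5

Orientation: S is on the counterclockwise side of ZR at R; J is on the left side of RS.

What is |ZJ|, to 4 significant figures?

54.20

Z is at the origin; ZR runs at 69.6° with length 21.3, so R = 21.3·(cos 69.6°, sin 69.6°) = (7.425, 19.96). ∠ZRS = 144.6°, so RS runs at 69.6° + (180° − 144.6°) = 105.0° from the x-axis; with |RS| = 36.7, S = R + 36.7·(cos 105.0°, sin 105.0°) = (-2.074, 55.41). The perpendicularity gives SJ at right angles to RS; with |SJ| = 8.5 on the left of RS, J = S + 8.5·(-0.9659, -0.2588) = (-10.28, 53.21). Then |ZJ| = |J − Z| = 54.20.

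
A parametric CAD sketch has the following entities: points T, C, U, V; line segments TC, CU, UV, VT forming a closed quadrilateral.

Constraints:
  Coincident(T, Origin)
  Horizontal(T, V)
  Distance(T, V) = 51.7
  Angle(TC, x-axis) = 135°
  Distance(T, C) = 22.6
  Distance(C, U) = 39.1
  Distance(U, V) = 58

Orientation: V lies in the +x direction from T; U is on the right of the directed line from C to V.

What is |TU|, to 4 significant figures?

20.86

T is at the origin; T and V share the same y with |TV| = 51.7 and V in +x, so V = (51.7, 0). TC runs at 135.0° with |TC| = 22.6, so C = (-15.98, 15.98). U is determined by |CU| = 39.1 and |UV| = 58.0 together: it lies at the intersection of circle(C, 39.1) and circle(V, 58.0). With |CV| = 69.54, the foot of the radical line on CV is 21.58 from C and the perpendicular offset is √(39.1² − 21.58²) = 32.61. Taking the right-of-CV solution: U = (-2.475, -20.71).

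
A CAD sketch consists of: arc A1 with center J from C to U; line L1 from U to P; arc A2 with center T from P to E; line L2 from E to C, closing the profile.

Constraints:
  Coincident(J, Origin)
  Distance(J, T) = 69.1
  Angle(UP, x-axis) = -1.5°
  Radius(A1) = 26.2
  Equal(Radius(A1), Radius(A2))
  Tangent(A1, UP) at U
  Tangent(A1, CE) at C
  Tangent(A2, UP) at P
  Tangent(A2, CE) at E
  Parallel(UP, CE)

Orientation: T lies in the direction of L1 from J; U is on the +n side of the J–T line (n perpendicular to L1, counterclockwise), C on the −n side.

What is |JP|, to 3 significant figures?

73.9

Tangency of A1 to both parallel lines with radius 26.2 puts U and C at J ± 26.2·n: U = (0.686, 26.2), C = (-0.686, -26.2). Equal radii place P and E the same way about T: P = T + 26.2·n = (69.8, 24.4), E = T − 26.2·n = (68.4, -28.0). Then |JP| = |P − J| = 73.9.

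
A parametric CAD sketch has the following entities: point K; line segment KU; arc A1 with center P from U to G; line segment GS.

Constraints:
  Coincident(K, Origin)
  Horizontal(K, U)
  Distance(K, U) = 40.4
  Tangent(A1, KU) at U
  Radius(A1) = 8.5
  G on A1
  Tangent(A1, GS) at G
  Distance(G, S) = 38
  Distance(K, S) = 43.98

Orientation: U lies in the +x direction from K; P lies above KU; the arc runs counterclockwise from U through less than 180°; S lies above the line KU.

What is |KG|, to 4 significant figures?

48.41

Checks: |PG| = 8.500 ✓; ∠(PG, GS) = 90.00° ✓; |GS| = 38.00 ✓; |KS| = 43.98 ✓.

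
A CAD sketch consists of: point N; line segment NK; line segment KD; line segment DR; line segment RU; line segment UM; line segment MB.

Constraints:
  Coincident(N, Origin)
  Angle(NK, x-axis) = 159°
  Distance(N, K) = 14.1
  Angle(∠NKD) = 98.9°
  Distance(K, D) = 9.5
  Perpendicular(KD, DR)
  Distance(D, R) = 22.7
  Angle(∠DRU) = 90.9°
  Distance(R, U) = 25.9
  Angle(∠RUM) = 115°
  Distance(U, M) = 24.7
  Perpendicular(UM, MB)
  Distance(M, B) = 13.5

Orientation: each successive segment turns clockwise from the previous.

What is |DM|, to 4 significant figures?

36.70

N is at the origin; NK runs at 159.0° with length 14.1, so K = (-13.16, 5.053). ∠NKD = 98.9° gives KD at 77.90° from the x-axis; with |KD| = 9.5, D = (-11.17, 14.34). KD ⟂ DR, so DR runs at -12.10°; with |DR| = 22.7, R = (11.02, 9.584). ∠DRU = 90.9° gives RU at -101.2° from the x-axis; with |RU| = 25.9, U = (5.993, -15.82). ∠RUM = 115.0° gives UM at -166.2° from the x-axis; with |UM| = 24.7, M = (-17.99, -21.71). Then |DM| = |M − D| = 36.70.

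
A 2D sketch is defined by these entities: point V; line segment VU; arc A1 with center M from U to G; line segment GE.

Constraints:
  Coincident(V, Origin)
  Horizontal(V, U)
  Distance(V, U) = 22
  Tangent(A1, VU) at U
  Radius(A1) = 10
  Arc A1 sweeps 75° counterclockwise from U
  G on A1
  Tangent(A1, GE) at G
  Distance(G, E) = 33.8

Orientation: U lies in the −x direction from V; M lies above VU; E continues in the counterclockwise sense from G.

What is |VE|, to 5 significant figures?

40.221

V is at the origin; V and U share the same y with |VU| = 22.0 and U on the −x side, so U = (-22.000, 0.0000). Tangency of A1 to VU means the radius MU is perpendicular to VU, so M = U + (0, 10) = (-22.000, 10.000). On A1, U sits at bearing -90° from M; a 75° counterclockwise sweep puts G at bearing -15°, so G = M + 10.0·(cos -15°, sin -15°) = (-12.341, 7.4118). Since A1 is tangent to GE there, MG ⟂ GE, so GE runs along (−sin -15°, cos -15°); with |GE| = 33.8, E = (-3.5927, 40.060). Then |VE| = |E − V| = 40.221.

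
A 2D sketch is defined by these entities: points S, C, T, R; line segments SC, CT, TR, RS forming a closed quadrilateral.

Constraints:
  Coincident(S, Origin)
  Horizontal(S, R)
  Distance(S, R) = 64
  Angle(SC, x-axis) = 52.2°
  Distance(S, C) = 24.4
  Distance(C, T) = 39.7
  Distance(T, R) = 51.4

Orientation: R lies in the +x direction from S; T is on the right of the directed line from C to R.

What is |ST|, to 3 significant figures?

26.4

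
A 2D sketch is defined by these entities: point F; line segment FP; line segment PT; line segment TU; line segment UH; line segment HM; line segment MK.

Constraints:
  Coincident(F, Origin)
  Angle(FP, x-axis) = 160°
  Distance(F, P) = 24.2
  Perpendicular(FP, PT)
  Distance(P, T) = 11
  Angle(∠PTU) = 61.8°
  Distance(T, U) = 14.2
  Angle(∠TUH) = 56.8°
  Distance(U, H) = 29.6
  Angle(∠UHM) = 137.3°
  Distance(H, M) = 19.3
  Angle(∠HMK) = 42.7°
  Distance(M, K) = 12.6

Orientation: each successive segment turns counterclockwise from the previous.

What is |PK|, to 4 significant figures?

21.15

F is at the origin; FP runs at 160.0° with length 24.2, so P = (-22.74, 8.277). FP ⟂ PT, so PT runs at -110.0°; with |PT| = 11.0, T = (-26.50, -2.060). ∠PTU = 61.8° gives TU at 8.200° from the x-axis; with |TU| = 14.2, U = (-12.45, -0.03440). ∠TUH = 56.8° gives UH at 131.4° from the x-axis; with |UH| = 29.6, H = (-32.02, 22.17). ∠UHM = 137.3° gives HM at 174.1° from the x-axis; with |HM| = 19.3, M = (-51.22, 24.15). ∠HMK = 42.7° gives MK at -48.60° from the x-axis; with |MK| = 12.6, K = (-42.89, 14.70). Then |PK| = |K − P| = 21.15.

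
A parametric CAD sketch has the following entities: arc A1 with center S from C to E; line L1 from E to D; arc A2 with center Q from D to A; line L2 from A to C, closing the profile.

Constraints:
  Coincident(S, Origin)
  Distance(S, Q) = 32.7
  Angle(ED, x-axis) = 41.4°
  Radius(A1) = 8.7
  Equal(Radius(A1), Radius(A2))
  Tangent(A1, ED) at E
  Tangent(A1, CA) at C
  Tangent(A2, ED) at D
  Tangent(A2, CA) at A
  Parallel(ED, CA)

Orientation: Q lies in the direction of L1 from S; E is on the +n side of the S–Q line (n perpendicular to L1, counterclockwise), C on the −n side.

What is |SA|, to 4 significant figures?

33.84

The slot axis is L1's direction at 41.4°, so u = (cos 41.4°, sin 41.4°) = (0.7501, 0.6613) and n = (−sin 41.4°, cos 41.4°) = (-0.6613, 0.7501). S is at the origin and Q lies 32.7 along u from S, so Q = 32.7·u = (24.53, 21.62). Tangency of A1 to both parallel lines with radius 8.7 puts E and C at S ± 8.7·n: E = (-5.753, 6.526), C = (5.753, -6.526). Equal radii place D and A the same way about Q: D = Q + 8.7·n = (18.78, 28.15), A = Q − 8.7·n = (30.28, 15.10). Then |SA| = |A − S| = 33.84.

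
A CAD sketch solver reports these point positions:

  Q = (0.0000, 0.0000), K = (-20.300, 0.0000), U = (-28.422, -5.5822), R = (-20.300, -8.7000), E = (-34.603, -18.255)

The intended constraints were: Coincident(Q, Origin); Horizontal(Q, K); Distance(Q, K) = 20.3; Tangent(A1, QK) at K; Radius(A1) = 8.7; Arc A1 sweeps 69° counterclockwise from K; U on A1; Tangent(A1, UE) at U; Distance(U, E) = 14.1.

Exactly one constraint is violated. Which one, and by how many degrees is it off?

Tangent(A1, UE) at U — off by 5.00°.

Q = (0.00, 0.00) ✓; Q.y = 0.00, K.y = 0.00 ✓; |QK| = 20.30 ✓; ∠(RK, KQ) = 90.00° ✓; |RK| = 8.700 ✓; bearing(R→U) − bearing(R→K) = 69.00° ✓; |RU| = 8.700 ✓; ∠(RU, UE) = 95.00° ✗; |UE| = 14.10 ✓.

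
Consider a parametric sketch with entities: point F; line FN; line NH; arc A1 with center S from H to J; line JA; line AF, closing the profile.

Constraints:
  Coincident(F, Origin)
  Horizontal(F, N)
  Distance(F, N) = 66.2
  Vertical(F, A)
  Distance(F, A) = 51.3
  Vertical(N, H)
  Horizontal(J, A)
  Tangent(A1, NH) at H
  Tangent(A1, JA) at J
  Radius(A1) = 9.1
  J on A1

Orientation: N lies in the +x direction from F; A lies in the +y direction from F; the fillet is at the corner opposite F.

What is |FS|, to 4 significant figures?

71.00

F is at the origin; FN is horizontal with |FN| = 66.2 and N on the +x side, so N = (66.20, 0.000). F and A share the same x with |FA| = 51.3 and A on the +y side, so A = (0.000, 51.30). The virtual corner opposite F is at (66.20, 51.30). The tangent condition forces SH to be normal to NH and since A1 is tangent to JA there, SJ ⟂ JA, with radius 9.1, so the center S sits 9.1 in from both sides at S = (57.10, 42.20). Then |FS| = |S − F| = 71.00.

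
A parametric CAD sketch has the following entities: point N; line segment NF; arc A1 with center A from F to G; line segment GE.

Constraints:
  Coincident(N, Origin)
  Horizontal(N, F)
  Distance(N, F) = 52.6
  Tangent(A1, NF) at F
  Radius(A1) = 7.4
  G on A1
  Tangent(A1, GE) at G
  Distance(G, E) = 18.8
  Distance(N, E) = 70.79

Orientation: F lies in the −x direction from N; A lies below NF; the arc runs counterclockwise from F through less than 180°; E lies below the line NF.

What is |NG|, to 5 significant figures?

59.357

Checks: |AG| = 7.400 ✓; ∠(AG, GE) = 90.00° ✓; |GE| = 18.80 ✓; |NE| = 70.79 ✓.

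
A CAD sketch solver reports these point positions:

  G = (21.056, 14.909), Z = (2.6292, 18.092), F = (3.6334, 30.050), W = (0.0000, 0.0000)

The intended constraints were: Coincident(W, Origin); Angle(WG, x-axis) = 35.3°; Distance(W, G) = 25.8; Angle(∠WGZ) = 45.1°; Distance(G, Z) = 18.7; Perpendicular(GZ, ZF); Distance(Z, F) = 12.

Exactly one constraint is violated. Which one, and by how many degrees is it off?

Perpendicular(GZ, ZF) — off by 5.00°.

W = (0.00, 0.00) ✓; WG at 35.30° ✓; |WG| = 25.80 ✓; ∠WGZ = 45.10° ✓; |GZ| = 18.70 ✓; ∠(GZ, ZF) = 85.00° ✗; |ZF| = 12.00 ✓.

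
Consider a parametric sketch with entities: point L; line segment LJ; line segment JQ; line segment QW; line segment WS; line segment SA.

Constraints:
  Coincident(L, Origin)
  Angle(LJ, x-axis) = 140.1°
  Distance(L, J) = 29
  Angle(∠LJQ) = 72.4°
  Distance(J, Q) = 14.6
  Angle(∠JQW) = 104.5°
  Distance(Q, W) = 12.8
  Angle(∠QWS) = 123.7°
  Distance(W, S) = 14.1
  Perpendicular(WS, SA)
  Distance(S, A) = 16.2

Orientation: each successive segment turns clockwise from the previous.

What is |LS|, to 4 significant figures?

4.753

L is at the origin; LJ runs at 140.1° with length 29.0, so J = (-22.25, 18.60). ∠LJQ = 72.4° gives JQ at 32.50° from the x-axis; with |JQ| = 14.6, Q = (-9.934, 26.45). ∠JQW = 104.5° gives QW at -43.00° from the x-axis; with |QW| = 12.8, W = (-0.5729, 17.72). ∠QWS = 123.7° gives WS at -99.30° from the x-axis; with |WS| = 14.1, S = (-2.852, 3.802). Then |LS| = |S − L| = 4.753.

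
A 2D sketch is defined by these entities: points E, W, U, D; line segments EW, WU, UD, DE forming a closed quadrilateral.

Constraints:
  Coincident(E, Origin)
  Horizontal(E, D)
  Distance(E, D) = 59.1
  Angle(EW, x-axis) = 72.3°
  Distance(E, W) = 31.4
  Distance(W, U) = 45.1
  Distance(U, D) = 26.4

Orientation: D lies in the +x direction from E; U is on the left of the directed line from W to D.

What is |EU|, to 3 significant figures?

60.4

Checks: |WU| = 45.10 ✓; |UD| = 26.40 ✓.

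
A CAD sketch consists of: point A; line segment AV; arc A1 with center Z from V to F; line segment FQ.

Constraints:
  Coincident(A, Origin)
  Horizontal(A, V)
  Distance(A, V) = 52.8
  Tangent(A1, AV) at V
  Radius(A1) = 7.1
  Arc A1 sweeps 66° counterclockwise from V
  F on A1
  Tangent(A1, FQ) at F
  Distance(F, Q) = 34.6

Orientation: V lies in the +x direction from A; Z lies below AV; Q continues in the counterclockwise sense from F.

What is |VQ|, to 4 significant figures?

41.30

A is at the origin; AV is horizontal with |AV| = 52.8 and V on the +x side, so V = (52.80, 0.000). The tangent condition forces ZV to be normal to AV, so Z = V + (0, -7.1) = (52.80, -7.100). On A1, V sits at bearing 90° from Z; a 66° counterclockwise sweep puts F at bearing 156°, so F = Z + 7.1·(cos 156°, sin 156°) = (46.31, -4.212). A1 meets FQ tangentially, so ZF is at right angles to FQ, so FQ runs along (−sin 156°, cos 156°); with |FQ| = 34.6, Q = (32.24, -35.82). Then |VQ| = |Q − V| = 41.30.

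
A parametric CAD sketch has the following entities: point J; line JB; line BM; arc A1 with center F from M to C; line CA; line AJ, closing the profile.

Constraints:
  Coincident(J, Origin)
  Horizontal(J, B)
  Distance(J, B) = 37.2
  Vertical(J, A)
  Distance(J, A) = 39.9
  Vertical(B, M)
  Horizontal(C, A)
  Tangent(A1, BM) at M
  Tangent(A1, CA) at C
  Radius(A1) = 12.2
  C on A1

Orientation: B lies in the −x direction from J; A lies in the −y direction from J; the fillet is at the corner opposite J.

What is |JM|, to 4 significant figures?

46.38

The virtual corner opposite J is at (-37.20, -39.90). A1 meets BM tangentially, so FM is at right angles to BM and since A1 is tangent to CA there, FC ⟂ CA, with radius 12.2, so the center F sits 12.2 in from both sides at F = (-25.00, -27.70). That places the tangent points at M = (-37.20, -27.70) on BM and C = (-25.00, -39.90) on CA. Then |JM| = |M − J| = 46.38.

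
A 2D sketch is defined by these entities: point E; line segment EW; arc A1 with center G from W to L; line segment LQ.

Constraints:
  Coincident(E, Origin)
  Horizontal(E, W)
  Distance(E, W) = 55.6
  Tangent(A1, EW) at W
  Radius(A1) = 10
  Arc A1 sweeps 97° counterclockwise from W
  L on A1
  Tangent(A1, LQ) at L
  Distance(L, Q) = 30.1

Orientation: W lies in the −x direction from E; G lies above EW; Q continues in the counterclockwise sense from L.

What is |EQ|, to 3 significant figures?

64.2

E is at the origin; E and W share the same y with |EW| = 55.6 and W on the −x side, so W = (-55.6, 0.00). A1 meets EW tangentially, so GW is at right angles to EW, so G = W + (0, 10) = (-55.6, 10.0). On A1, W sits at bearing -90° from G; a 97° counterclockwise sweep puts L at bearing 7°, so L = G + 10.0·(cos 7°, sin 7°) = (-45.7, 11.2). Tangency of A1 to LQ means the radius GL is perpendicular to LQ, so LQ runs along (−sin 7°, cos 7°); with |LQ| = 30.1, Q = (-49.3, 41.1). Then |EQ| = |Q − E| = 64.2.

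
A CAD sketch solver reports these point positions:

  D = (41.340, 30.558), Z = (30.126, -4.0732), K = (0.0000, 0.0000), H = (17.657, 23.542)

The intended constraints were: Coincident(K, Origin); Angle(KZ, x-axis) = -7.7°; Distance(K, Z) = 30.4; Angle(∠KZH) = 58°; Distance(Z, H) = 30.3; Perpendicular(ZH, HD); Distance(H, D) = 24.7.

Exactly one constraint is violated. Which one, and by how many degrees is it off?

Perpendicular(ZH, HD) — off by 7.80°.

K = (0.00, 0.00) ✓; KZ at -7.700° ✓; |KZ| = 30.40 ✓; ∠KZH = 58.00° ✓; |ZH| = 30.30 ✓; ∠(ZH, HD) = 97.80° ✗; |HD| = 24.70 ✓.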